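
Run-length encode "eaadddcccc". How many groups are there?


Input: eaadddcccc
Scanning for consecutive runs:
  Group 1: 'e' x 1 (positions 0-0)
  Group 2: 'a' x 2 (positions 1-2)
  Group 3: 'd' x 3 (positions 3-5)
  Group 4: 'c' x 4 (positions 6-9)
Total groups: 4

4


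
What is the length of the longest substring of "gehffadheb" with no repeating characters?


Input: "gehffadheb"
Sliding window (track last position of each char):
  Position 0 ('g'): window [0,0] length 1 -- new best
  Position 1 ('e'): window [0,1] length 2 -- new best
  Position 2 ('h'): window [0,2] length 3 -- new best
  Position 3 ('f'): window [0,3] length 4 -- new best
  Position 4 ('f'): repeat (last at 3), move window start to 4
  Position 4 ('f'): window [4,4] length 1
  Position 5 ('a'): window [4,5] length 2
  Position 6 ('d'): window [4,6] length 3
  Position 7 ('h'): window [4,7] length 4
  Position 8 ('e'): window [4,8] length 5 -- new best
  Position 9 ('b'): window [4,9] length 6 -- new best
Longest substring with no repeats: "fadheb" with length 6

6


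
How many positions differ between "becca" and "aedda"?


Comparing "becca" and "aedda" position by position:
  Position 0: 'b' vs 'a' => DIFFER
  Position 1: 'e' vs 'e' => same
  Position 2: 'c' vs 'd' => DIFFER
  Position 3: 'c' vs 'd' => DIFFER
  Position 4: 'a' vs 'a' => same
Positions that differ: 3

3


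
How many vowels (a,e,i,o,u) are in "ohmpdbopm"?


Input: ohmpdbopm
Checking each character:
  'o' at position 0: vowel (running total: 1)
  'h' at position 1: consonant
  'm' at position 2: consonant
  'p' at position 3: consonant
  'd' at position 4: consonant
  'b' at position 5: consonant
  'o' at position 6: vowel (running total: 2)
  'p' at position 7: consonant
  'm' at position 8: consonant
Total vowels: 2

2


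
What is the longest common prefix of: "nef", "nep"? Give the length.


Words: nef, nep
  Position 0: all 'n' => match
  Position 1: all 'e' => match
  Position 2: ('f', 'p') => mismatch, stop
LCP = "ne" (length 2)

2


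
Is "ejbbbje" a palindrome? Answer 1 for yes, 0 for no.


Input: ejbbbje
Reversed: ejbbbje
  Compare pos 0 ('e') with pos 6 ('e'): match
  Compare pos 1 ('j') with pos 5 ('j'): match
  Compare pos 2 ('b') with pos 4 ('b'): match
Result: palindrome

1


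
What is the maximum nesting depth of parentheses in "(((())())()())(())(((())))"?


Input: "(((())())()())(())(((())))"
Tracking depth:
  Position 0 '(': depth becomes 1
  Position 1 '(': depth becomes 2
  Position 2 '(': depth becomes 3
  Position 3 '(': depth becomes 4
  Position 4 ')': depth becomes 3
  Position 5 ')': depth becomes 2
  Position 6 '(': depth becomes 3
  Position 7 ')': depth becomes 2
  Position 8 ')': depth becomes 1
  Position 9 '(': depth becomes 2
  Position 10 ')': depth becomes 1
  Position 11 '(': depth becomes 2
  Position 12 ')': depth becomes 1
  Position 13 ')': depth becomes 0
  Position 14 '(': depth becomes 1
  Position 15 '(': depth becomes 2
  Position 16 ')': depth becomes 1
  Position 17 ')': depth becomes 0
  Position 18 '(': depth becomes 1
  Position 19 '(': depth becomes 2
  Position 20 '(': depth becomes 3
  Position 21 '(': depth becomes 4
  Position 22 ')': depth becomes 3
  Position 23 ')': depth becomes 2
  Position 24 ')': depth becomes 1
  Position 25 ')': depth becomes 0
Maximum depth reached: 4

4


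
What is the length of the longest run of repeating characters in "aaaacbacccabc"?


Input: "aaaacbacccabc"
Scanning for longest run:
  Position 1 ('a'): continues run of 'a', length=2
  Position 2 ('a'): continues run of 'a', length=3
  Position 3 ('a'): continues run of 'a', length=4
  Position 4 ('c'): new char, reset run to 1
  Position 5 ('b'): new char, reset run to 1
  Position 6 ('a'): new char, reset run to 1
  Position 7 ('c'): new char, reset run to 1
  Position 8 ('c'): continues run of 'c', length=2
  Position 9 ('c'): continues run of 'c', length=3
  Position 10 ('a'): new char, reset run to 1
  Position 11 ('b'): new char, reset run to 1
  Position 12 ('c'): new char, reset run to 1
Longest run: 'a' with length 4

4


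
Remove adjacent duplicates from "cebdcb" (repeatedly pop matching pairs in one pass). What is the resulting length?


Input: cebdcb
Stack-based adjacent duplicate removal:
  Read 'c': push. Stack: c
  Read 'e': push. Stack: ce
  Read 'b': push. Stack: ceb
  Read 'd': push. Stack: cebd
  Read 'c': push. Stack: cebdc
  Read 'b': push. Stack: cebdcb
Final stack: "cebdcb" (length 6)

6


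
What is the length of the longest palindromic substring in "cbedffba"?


Input: "cbedffba"
Checking substrings for palindromes:
  [4:6] "ff" (len 2) => palindrome
Longest palindromic substring: "ff" with length 2

2


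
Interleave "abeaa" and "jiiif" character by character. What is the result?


Interleaving "abeaa" and "jiiif":
  Position 0: 'a' from first, 'j' from second => "aj"
  Position 1: 'b' from first, 'i' from second => "bi"
  Position 2: 'e' from first, 'i' from second => "ei"
  Position 3: 'a' from first, 'i' from second => "ai"
  Position 4: 'a' from first, 'f' from second => "af"
Result: ajbieiaiaf

ajbieiaiaf


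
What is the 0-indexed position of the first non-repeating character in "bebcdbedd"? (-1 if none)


Input: bebcdbedd
Character frequencies:
  'b': 3
  'c': 1
  'd': 3
  'e': 2
Scanning left to right for freq == 1:
  Position 0 ('b'): freq=3, skip
  Position 1 ('e'): freq=2, skip
  Position 2 ('b'): freq=3, skip
  Position 3 ('c'): unique! => answer = 3

3


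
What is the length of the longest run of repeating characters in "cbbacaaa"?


Input: "cbbacaaa"
Scanning for longest run:
  Position 1 ('b'): new char, reset run to 1
  Position 2 ('b'): continues run of 'b', length=2
  Position 3 ('a'): new char, reset run to 1
  Position 4 ('c'): new char, reset run to 1
  Position 5 ('a'): new char, reset run to 1
  Position 6 ('a'): continues run of 'a', length=2
  Position 7 ('a'): continues run of 'a', length=3
Longest run: 'a' with length 3

3


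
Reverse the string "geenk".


Input: geenk
Reading characters right to left:
  Position 4: 'k'
  Position 3: 'n'
  Position 2: 'e'
  Position 1: 'e'
  Position 0: 'g'
Reversed: kneeg

kneeg


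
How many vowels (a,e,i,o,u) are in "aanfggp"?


Input: aanfggp
Checking each character:
  'a' at position 0: vowel (running total: 1)
  'a' at position 1: vowel (running total: 2)
  'n' at position 2: consonant
  'f' at position 3: consonant
  'g' at position 4: consonant
  'g' at position 5: consonant
  'p' at position 6: consonant
Total vowels: 2

2


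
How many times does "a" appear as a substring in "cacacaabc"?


Searching for "a" in "cacacaabc"
Scanning each position:
  Position 0: "c" => no
  Position 1: "a" => MATCH
  Position 2: "c" => no
  Position 3: "a" => MATCH
  Position 4: "c" => no
  Position 5: "a" => MATCH
  Position 6: "a" => MATCH
  Position 7: "b" => no
  Position 8: "c" => no
Total occurrences: 4

4


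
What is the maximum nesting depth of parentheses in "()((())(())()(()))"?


Input: "()((())(())()(()))"
Tracking depth:
  Position 0 '(': depth becomes 1
  Position 1 ')': depth becomes 0
  Position 2 '(': depth becomes 1
  Position 3 '(': depth becomes 2
  Position 4 '(': depth becomes 3
  Position 5 ')': depth becomes 2
  Position 6 ')': depth becomes 1
  Position 7 '(': depth becomes 2
  Position 8 '(': depth becomes 3
  Position 9 ')': depth becomes 2
  Position 10 ')': depth becomes 1
  Position 11 '(': depth becomes 2
  Position 12 ')': depth becomes 1
  Position 13 '(': depth becomes 2
  Position 14 '(': depth becomes 3
  Position 15 ')': depth becomes 2
  Position 16 ')': depth becomes 1
  Position 17 ')': depth becomes 0
Maximum depth reached: 3

3


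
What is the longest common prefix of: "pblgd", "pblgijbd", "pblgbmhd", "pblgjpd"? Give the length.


Words: pblgd, pblgijbd, pblgbmhd, pblgjpd
  Position 0: all 'p' => match
  Position 1: all 'b' => match
  Position 2: all 'l' => match
  Position 3: all 'g' => match
  Position 4: ('d', 'i', 'b', 'j') => mismatch, stop
LCP = "pblg" (length 4)

4


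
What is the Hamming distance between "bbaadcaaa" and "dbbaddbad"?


Comparing "bbaadcaaa" and "dbbaddbad" position by position:
  Position 0: 'b' vs 'd' => differ
  Position 1: 'b' vs 'b' => same
  Position 2: 'a' vs 'b' => differ
  Position 3: 'a' vs 'a' => same
  Position 4: 'd' vs 'd' => same
  Position 5: 'c' vs 'd' => differ
  Position 6: 'a' vs 'b' => differ
  Position 7: 'a' vs 'a' => same
  Position 8: 'a' vs 'd' => differ
Total differences (Hamming distance): 5

5


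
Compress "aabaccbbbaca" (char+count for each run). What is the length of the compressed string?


Input: aabaccbbbaca
Runs:
  'a' x 2 => "a2"
  'b' x 1 => "b1"
  'a' x 1 => "a1"
  'c' x 2 => "c2"
  'b' x 3 => "b3"
  'a' x 1 => "a1"
  'c' x 1 => "c1"
  'a' x 1 => "a1"
Compressed: "a2b1a1c2b3a1c1a1"
Compressed length: 16

16


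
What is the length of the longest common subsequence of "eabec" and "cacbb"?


LCS of "eabec" and "cacbb"
DP table:
           c    a    c    b    b
      0    0    0    0    0    0
  e   0    0    0    0    0    0
  a   0    0    1    1    1    1
  b   0    0    1    1    2    2
  e   0    0    1    1    2    2
  c   0    1    1    2    2    2
LCS length = dp[5][5] = 2

2


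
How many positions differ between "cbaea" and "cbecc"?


Comparing "cbaea" and "cbecc" position by position:
  Position 0: 'c' vs 'c' => same
  Position 1: 'b' vs 'b' => same
  Position 2: 'a' vs 'e' => DIFFER
  Position 3: 'e' vs 'c' => DIFFER
  Position 4: 'a' vs 'c' => DIFFER
Positions that differ: 3

3


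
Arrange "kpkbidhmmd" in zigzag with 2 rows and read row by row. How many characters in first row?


Zigzag "kpkbidhmmd" into 2 rows:
Placing characters:
  'k' => row 0
  'p' => row 1
  'k' => row 0
  'b' => row 1
  'i' => row 0
  'd' => row 1
  'h' => row 0
  'm' => row 1
  'm' => row 0
  'd' => row 1
Rows:
  Row 0: "kkihm"
  Row 1: "pbdmd"
First row length: 5

5


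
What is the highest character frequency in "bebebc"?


Input: bebebc
Character counts:
  'b': 3
  'c': 1
  'e': 2
Maximum frequency: 3

3


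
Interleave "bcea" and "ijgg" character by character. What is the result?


Interleaving "bcea" and "ijgg":
  Position 0: 'b' from first, 'i' from second => "bi"
  Position 1: 'c' from first, 'j' from second => "cj"
  Position 2: 'e' from first, 'g' from second => "eg"
  Position 3: 'a' from first, 'g' from second => "ag"
Result: bicjegag

bicjegag


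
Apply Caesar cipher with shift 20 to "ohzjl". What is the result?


Caesar cipher: shift "ohzjl" by 20
  'o' (pos 14) + 20 = pos 8 = 'i'
  'h' (pos 7) + 20 = pos 1 = 'b'
  'z' (pos 25) + 20 = pos 19 = 't'
  'j' (pos 9) + 20 = pos 3 = 'd'
  'l' (pos 11) + 20 = pos 5 = 'f'
Result: ibtdf

ibtdf


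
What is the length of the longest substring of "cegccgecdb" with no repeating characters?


Input: "cegccgecdb"
Sliding window (track last position of each char):
  Position 0 ('c'): window [0,0] length 1 -- new best
  Position 1 ('e'): window [0,1] length 2 -- new best
  Position 2 ('g'): window [0,2] length 3 -- new best
  Position 3 ('c'): repeat (last at 0), move window start to 1
  Position 3 ('c'): window [1,3] length 3
  Position 4 ('c'): repeat (last at 3), move window start to 4
  Position 4 ('c'): window [4,4] length 1
  Position 5 ('g'): window [4,5] length 2
  Position 6 ('e'): window [4,6] length 3
  Position 7 ('c'): repeat (last at 4), move window start to 5
  Position 7 ('c'): window [5,7] length 3
  Position 8 ('d'): window [5,8] length 4 -- new best
  Position 9 ('b'): window [5,9] length 5 -- new best
Longest substring with no repeats: "gecdb" with length 5

5


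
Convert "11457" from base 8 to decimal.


Input: "11457" in base 8
Positional expansion:
  Digit '1' (value 1) x 8^4 = 4096
  Digit '1' (value 1) x 8^3 = 512
  Digit '4' (value 4) x 8^2 = 256
  Digit '5' (value 5) x 8^1 = 40
  Digit '7' (value 7) x 8^0 = 7
Sum = 4911

4911


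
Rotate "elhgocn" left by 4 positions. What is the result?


Input: "elhgocn", rotate left by 4
First 4 characters: "elhg"
Remaining characters: "ocn"
Concatenate remaining + first: "ocn" + "elhg" = "ocnelhg"

ocnelhg


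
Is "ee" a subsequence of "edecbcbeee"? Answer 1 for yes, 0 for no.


Check if "ee" is a subsequence of "edecbcbeee"
Greedy scan:
  Position 0 ('e'): matches sub[0] = 'e'
  Position 1 ('d'): no match needed
  Position 2 ('e'): matches sub[1] = 'e'
  Position 3 ('c'): no match needed
  Position 4 ('b'): no match needed
  Position 5 ('c'): no match needed
  Position 6 ('b'): no match needed
  Position 7 ('e'): no match needed
  Position 8 ('e'): no match needed
  Position 9 ('e'): no match needed
All 2 characters matched => is a subsequence

1


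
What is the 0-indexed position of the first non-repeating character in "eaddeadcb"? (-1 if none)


Input: eaddeadcb
Character frequencies:
  'a': 2
  'b': 1
  'c': 1
  'd': 3
  'e': 2
Scanning left to right for freq == 1:
  Position 0 ('e'): freq=2, skip
  Position 1 ('a'): freq=2, skip
  Position 2 ('d'): freq=3, skip
  Position 3 ('d'): freq=3, skip
  Position 4 ('e'): freq=2, skip
  Position 5 ('a'): freq=2, skip
  Position 6 ('d'): freq=3, skip
  Position 7 ('c'): unique! => answer = 7

7


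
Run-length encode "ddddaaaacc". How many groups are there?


Input: ddddaaaacc
Scanning for consecutive runs:
  Group 1: 'd' x 4 (positions 0-3)
  Group 2: 'a' x 4 (positions 4-7)
  Group 3: 'c' x 2 (positions 8-9)
Total groups: 3

3


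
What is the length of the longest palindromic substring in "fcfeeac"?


Input: "fcfeeac"
Checking substrings for palindromes:
  [0:3] "fcf" (len 3) => palindrome
  [3:5] "ee" (len 2) => palindrome
Longest palindromic substring: "fcf" with length 3

3


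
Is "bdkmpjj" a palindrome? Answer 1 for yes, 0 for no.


Input: bdkmpjj
Reversed: jjpmkdb
  Compare pos 0 ('b') with pos 6 ('j'): MISMATCH
  Compare pos 1 ('d') with pos 5 ('j'): MISMATCH
  Compare pos 2 ('k') with pos 4 ('p'): MISMATCH
Result: not a palindrome

0


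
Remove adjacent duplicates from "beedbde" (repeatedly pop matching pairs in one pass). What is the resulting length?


Input: beedbde
Stack-based adjacent duplicate removal:
  Read 'b': push. Stack: b
  Read 'e': push. Stack: be
  Read 'e': matches stack top 'e' => pop. Stack: b
  Read 'd': push. Stack: bd
  Read 'b': push. Stack: bdb
  Read 'd': push. Stack: bdbd
  Read 'e': push. Stack: bdbde
Final stack: "bdbde" (length 5)

5


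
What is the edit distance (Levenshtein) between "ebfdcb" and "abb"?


Computing edit distance: "ebfdcb" -> "abb"
DP table:
           a    b    b
      0    1    2    3
  e   1    1    2    3
  b   2    2    1    2
  f   3    3    2    2
  d   4    4    3    3
  c   5    5    4    4
  b   6    6    5    4
Edit distance = dp[6][3] = 4

4


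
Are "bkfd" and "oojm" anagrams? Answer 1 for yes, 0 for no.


Strings: "bkfd", "oojm"
Sorted first:  bdfk
Sorted second: jmoo
Differ at position 0: 'b' vs 'j' => not anagrams

0


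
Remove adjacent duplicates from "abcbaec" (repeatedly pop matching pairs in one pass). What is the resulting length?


Input: abcbaec
Stack-based adjacent duplicate removal:
  Read 'a': push. Stack: a
  Read 'b': push. Stack: ab
  Read 'c': push. Stack: abc
  Read 'b': push. Stack: abcb
  Read 'a': push. Stack: abcba
  Read 'e': push. Stack: abcbae
  Read 'c': push. Stack: abcbaec
Final stack: "abcbaec" (length 7)

7


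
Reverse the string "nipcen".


Input: nipcen
Reading characters right to left:
  Position 5: 'n'
  Position 4: 'e'
  Position 3: 'c'
  Position 2: 'p'
  Position 1: 'i'
  Position 0: 'n'
Reversed: necpin

necpin


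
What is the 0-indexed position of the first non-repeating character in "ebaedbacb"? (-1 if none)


Input: ebaedbacb
Character frequencies:
  'a': 2
  'b': 3
  'c': 1
  'd': 1
  'e': 2
Scanning left to right for freq == 1:
  Position 0 ('e'): freq=2, skip
  Position 1 ('b'): freq=3, skip
  Position 2 ('a'): freq=2, skip
  Position 3 ('e'): freq=2, skip
  Position 4 ('d'): unique! => answer = 4

4


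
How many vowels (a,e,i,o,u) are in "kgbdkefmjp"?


Input: kgbdkefmjp
Checking each character:
  'k' at position 0: consonant
  'g' at position 1: consonant
  'b' at position 2: consonant
  'd' at position 3: consonant
  'k' at position 4: consonant
  'e' at position 5: vowel (running total: 1)
  'f' at position 6: consonant
  'm' at position 7: consonant
  'j' at position 8: consonant
  'p' at position 9: consonant
Total vowels: 1

1


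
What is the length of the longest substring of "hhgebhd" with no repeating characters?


Input: "hhgebhd"
Sliding window (track last position of each char):
  Position 0 ('h'): window [0,0] length 1 -- new best
  Position 1 ('h'): repeat (last at 0), move window start to 1
  Position 1 ('h'): window [1,1] length 1
  Position 2 ('g'): window [1,2] length 2 -- new best
  Position 3 ('e'): window [1,3] length 3 -- new best
  Position 4 ('b'): window [1,4] length 4 -- new best
  Position 5 ('h'): repeat (last at 1), move window start to 2
  Position 5 ('h'): window [2,5] length 4
  Position 6 ('d'): window [2,6] length 5 -- new best
Longest substring with no repeats: "gebhd" with length 5

5


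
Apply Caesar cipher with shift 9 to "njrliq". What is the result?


Caesar cipher: shift "njrliq" by 9
  'n' (pos 13) + 9 = pos 22 = 'w'
  'j' (pos 9) + 9 = pos 18 = 's'
  'r' (pos 17) + 9 = pos 0 = 'a'
  'l' (pos 11) + 9 = pos 20 = 'u'
  'i' (pos 8) + 9 = pos 17 = 'r'
  'q' (pos 16) + 9 = pos 25 = 'z'
Result: wsaurz

wsaurz


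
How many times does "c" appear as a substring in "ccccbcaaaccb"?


Searching for "c" in "ccccbcaaaccb"
Scanning each position:
  Position 0: "c" => MATCH
  Position 1: "c" => MATCH
  Position 2: "c" => MATCH
  Position 3: "c" => MATCH
  Position 4: "b" => no
  Position 5: "c" => MATCH
  Position 6: "a" => no
  Position 7: "a" => no
  Position 8: "a" => no
  Position 9: "c" => MATCH
  Position 10: "c" => MATCH
  Position 11: "b" => no
Total occurrences: 7

7


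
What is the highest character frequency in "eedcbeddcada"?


Input: eedcbeddcada
Character counts:
  'a': 2
  'b': 1
  'c': 2
  'd': 4
  'e': 3
Maximum frequency: 4

4


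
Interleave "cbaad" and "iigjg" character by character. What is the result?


Interleaving "cbaad" and "iigjg":
  Position 0: 'c' from first, 'i' from second => "ci"
  Position 1: 'b' from first, 'i' from second => "bi"
  Position 2: 'a' from first, 'g' from second => "ag"
  Position 3: 'a' from first, 'j' from second => "aj"
  Position 4: 'd' from first, 'g' from second => "dg"
Result: cibiagajdg

cibiagajdg


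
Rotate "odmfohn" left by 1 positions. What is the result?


Input: "odmfohn", rotate left by 1
First 1 characters: "o"
Remaining characters: "dmfohn"
Concatenate remaining + first: "dmfohn" + "o" = "dmfohno"

dmfohno


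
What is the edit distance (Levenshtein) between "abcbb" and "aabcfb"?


Computing edit distance: "abcbb" -> "aabcfb"
DP table:
           a    a    b    c    f    b
      0    1    2    3    4    5    6
  a   1    0    1    2    3    4    5
  b   2    1    1    1    2    3    4
  c   3    2    2    2    1    2    3
  b   4    3    3    2    2    2    2
  b   5    4    4    3    3    3    2
Edit distance = dp[5][6] = 2

2


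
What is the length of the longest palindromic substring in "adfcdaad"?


Input: "adfcdaad"
Checking substrings for palindromes:
  [4:8] "daad" (len 4) => palindrome
  [5:7] "aa" (len 2) => palindrome
Longest palindromic substring: "daad" with length 4

4


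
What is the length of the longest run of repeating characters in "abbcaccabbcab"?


Input: "abbcaccabbcab"
Scanning for longest run:
  Position 1 ('b'): new char, reset run to 1
  Position 2 ('b'): continues run of 'b', length=2
  Position 3 ('c'): new char, reset run to 1
  Position 4 ('a'): new char, reset run to 1
  Position 5 ('c'): new char, reset run to 1
  Position 6 ('c'): continues run of 'c', length=2
  Position 7 ('a'): new char, reset run to 1
  Position 8 ('b'): new char, reset run to 1
  Position 9 ('b'): continues run of 'b', length=2
  Position 10 ('c'): new char, reset run to 1
  Position 11 ('a'): new char, reset run to 1
  Position 12 ('b'): new char, reset run to 1
Longest run: 'b' with length 2

2


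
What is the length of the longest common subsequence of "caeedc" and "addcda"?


LCS of "caeedc" and "addcda"
DP table:
           a    d    d    c    d    a
      0    0    0    0    0    0    0
  c   0    0    0    0    1    1    1
  a   0    1    1    1    1    1    2
  e   0    1    1    1    1    1    2
  e   0    1    1    1    1    1    2
  d   0    1    2    2    2    2    2
  c   0    1    2    2    3    3    3
LCS length = dp[6][6] = 3

3


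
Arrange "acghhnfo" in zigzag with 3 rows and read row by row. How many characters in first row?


Zigzag "acghhnfo" into 3 rows:
Placing characters:
  'a' => row 0
  'c' => row 1
  'g' => row 2
  'h' => row 1
  'h' => row 0
  'n' => row 1
  'f' => row 2
  'o' => row 1
Rows:
  Row 0: "ah"
  Row 1: "chno"
  Row 2: "gf"
First row length: 2

2


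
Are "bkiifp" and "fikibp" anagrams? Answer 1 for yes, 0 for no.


Strings: "bkiifp", "fikibp"
Sorted first:  bfiikp
Sorted second: bfiikp
Sorted forms match => anagrams

1


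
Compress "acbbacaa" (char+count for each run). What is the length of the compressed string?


Input: acbbacaa
Runs:
  'a' x 1 => "a1"
  'c' x 1 => "c1"
  'b' x 2 => "b2"
  'a' x 1 => "a1"
  'c' x 1 => "c1"
  'a' x 2 => "a2"
Compressed: "a1c1b2a1c1a2"
Compressed length: 12

12


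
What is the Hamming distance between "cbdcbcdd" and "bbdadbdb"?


Comparing "cbdcbcdd" and "bbdadbdb" position by position:
  Position 0: 'c' vs 'b' => differ
  Position 1: 'b' vs 'b' => same
  Position 2: 'd' vs 'd' => same
  Position 3: 'c' vs 'a' => differ
  Position 4: 'b' vs 'd' => differ
  Position 5: 'c' vs 'b' => differ
  Position 6: 'd' vs 'd' => same
  Position 7: 'd' vs 'b' => differ
Total differences (Hamming distance): 5

5


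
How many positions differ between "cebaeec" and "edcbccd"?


Comparing "cebaeec" and "edcbccd" position by position:
  Position 0: 'c' vs 'e' => DIFFER
  Position 1: 'e' vs 'd' => DIFFER
  Position 2: 'b' vs 'c' => DIFFER
  Position 3: 'a' vs 'b' => DIFFER
  Position 4: 'e' vs 'c' => DIFFER
  Position 5: 'e' vs 'c' => DIFFER
  Position 6: 'c' vs 'd' => DIFFER
Positions that differ: 7

7


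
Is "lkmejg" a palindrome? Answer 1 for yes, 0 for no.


Input: lkmejg
Reversed: gjemkl
  Compare pos 0 ('l') with pos 5 ('g'): MISMATCH
  Compare pos 1 ('k') with pos 4 ('j'): MISMATCH
  Compare pos 2 ('m') with pos 3 ('e'): MISMATCH
Result: not a palindrome

0


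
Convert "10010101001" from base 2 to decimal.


Input: "10010101001" in base 2
Positional expansion:
  Digit '1' (value 1) x 2^10 = 1024
  Digit '0' (value 0) x 2^9 = 0
  Digit '0' (value 0) x 2^8 = 0
  Digit '1' (value 1) x 2^7 = 128
  Digit '0' (value 0) x 2^6 = 0
  Digit '1' (value 1) x 2^5 = 32
  Digit '0' (value 0) x 2^4 = 0
  Digit '1' (value 1) x 2^3 = 8
  Digit '0' (value 0) x 2^2 = 0
  Digit '0' (value 0) x 2^1 = 0
  Digit '1' (value 1) x 2^0 = 1
Sum = 1193

1193


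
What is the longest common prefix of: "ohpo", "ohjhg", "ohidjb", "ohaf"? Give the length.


Words: ohpo, ohjhg, ohidjb, ohaf
  Position 0: all 'o' => match
  Position 1: all 'h' => match
  Position 2: ('p', 'j', 'i', 'a') => mismatch, stop
LCP = "oh" (length 2)

2


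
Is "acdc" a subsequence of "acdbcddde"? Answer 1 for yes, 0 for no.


Check if "acdc" is a subsequence of "acdbcddde"
Greedy scan:
  Position 0 ('a'): matches sub[0] = 'a'
  Position 1 ('c'): matches sub[1] = 'c'
  Position 2 ('d'): matches sub[2] = 'd'
  Position 3 ('b'): no match needed
  Position 4 ('c'): matches sub[3] = 'c'
  Position 5 ('d'): no match needed
  Position 6 ('d'): no match needed
  Position 7 ('d'): no match needed
  Position 8 ('e'): no match needed
All 4 characters matched => is a subsequence

1


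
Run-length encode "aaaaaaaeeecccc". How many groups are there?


Input: aaaaaaaeeecccc
Scanning for consecutive runs:
  Group 1: 'a' x 7 (positions 0-6)
  Group 2: 'e' x 3 (positions 7-9)
  Group 3: 'c' x 4 (positions 10-13)
Total groups: 3

3


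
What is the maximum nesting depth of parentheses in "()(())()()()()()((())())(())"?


Input: "()(())()()()()()((())())(())"
Tracking depth:
  Position 0 '(': depth becomes 1
  Position 1 ')': depth becomes 0
  Position 2 '(': depth becomes 1
  Position 3 '(': depth becomes 2
  Position 4 ')': depth becomes 1
  Position 5 ')': depth becomes 0
  Position 6 '(': depth becomes 1
  Position 7 ')': depth becomes 0
  Position 8 '(': depth becomes 1
  Position 9 ')': depth becomes 0
  Position 10 '(': depth becomes 1
  Position 11 ')': depth becomes 0
  Position 12 '(': depth becomes 1
  Position 13 ')': depth becomes 0
  Position 14 '(': depth becomes 1
  Position 15 ')': depth becomes 0
  Position 16 '(': depth becomes 1
  Position 17 '(': depth becomes 2
  Position 18 '(': depth becomes 3
  Position 19 ')': depth becomes 2
  Position 20 ')': depth becomes 1
  Position 21 '(': depth becomes 2
  Position 22 ')': depth becomes 1
  Position 23 ')': depth becomes 0
  Position 24 '(': depth becomes 1
  Position 25 '(': depth becomes 2
  Position 26 ')': depth becomes 1
  Position 27 ')': depth becomes 0
Maximum depth reached: 3

3


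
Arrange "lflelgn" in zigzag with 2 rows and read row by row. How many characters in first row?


Zigzag "lflelgn" into 2 rows:
Placing characters:
  'l' => row 0
  'f' => row 1
  'l' => row 0
  'e' => row 1
  'l' => row 0
  'g' => row 1
  'n' => row 0
Rows:
  Row 0: "llln"
  Row 1: "feg"
First row length: 4

4


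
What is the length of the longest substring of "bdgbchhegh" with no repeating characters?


Input: "bdgbchhegh"
Sliding window (track last position of each char):
  Position 0 ('b'): window [0,0] length 1 -- new best
  Position 1 ('d'): window [0,1] length 2 -- new best
  Position 2 ('g'): window [0,2] length 3 -- new best
  Position 3 ('b'): repeat (last at 0), move window start to 1
  Position 3 ('b'): window [1,3] length 3
  Position 4 ('c'): window [1,4] length 4 -- new best
  Position 5 ('h'): window [1,5] length 5 -- new best
  Position 6 ('h'): repeat (last at 5), move window start to 6
  Position 6 ('h'): window [6,6] length 1
  Position 7 ('e'): window [6,7] length 2
  Position 8 ('g'): window [6,8] length 3
  Position 9 ('h'): repeat (last at 6), move window start to 7
  Position 9 ('h'): window [7,9] length 3
Longest substring with no repeats: "dgbch" with length 5

5


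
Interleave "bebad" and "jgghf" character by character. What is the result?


Interleaving "bebad" and "jgghf":
  Position 0: 'b' from first, 'j' from second => "bj"
  Position 1: 'e' from first, 'g' from second => "eg"
  Position 2: 'b' from first, 'g' from second => "bg"
  Position 3: 'a' from first, 'h' from second => "ah"
  Position 4: 'd' from first, 'f' from second => "df"
Result: bjegbgahdf

bjegbgahdf


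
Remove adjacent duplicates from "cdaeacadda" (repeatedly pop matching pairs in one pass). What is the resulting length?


Input: cdaeacadda
Stack-based adjacent duplicate removal:
  Read 'c': push. Stack: c
  Read 'd': push. Stack: cd
  Read 'a': push. Stack: cda
  Read 'e': push. Stack: cdae
  Read 'a': push. Stack: cdaea
  Read 'c': push. Stack: cdaeac
  Read 'a': push. Stack: cdaeaca
  Read 'd': push. Stack: cdaeacad
  Read 'd': matches stack top 'd' => pop. Stack: cdaeaca
  Read 'a': matches stack top 'a' => pop. Stack: cdaeac
Final stack: "cdaeac" (length 6)

6


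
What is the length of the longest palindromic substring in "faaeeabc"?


Input: "faaeeabc"
Checking substrings for palindromes:
  [2:6] "aeea" (len 4) => palindrome
  [1:3] "aa" (len 2) => palindrome
  [3:5] "ee" (len 2) => palindrome
Longest palindromic substring: "aeea" with length 4

4


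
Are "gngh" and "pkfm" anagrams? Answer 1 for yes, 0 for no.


Strings: "gngh", "pkfm"
Sorted first:  gghn
Sorted second: fkmp
Differ at position 0: 'g' vs 'f' => not anagrams

0


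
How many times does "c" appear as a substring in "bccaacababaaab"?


Searching for "c" in "bccaacababaaab"
Scanning each position:
  Position 0: "b" => no
  Position 1: "c" => MATCH
  Position 2: "c" => MATCH
  Position 3: "a" => no
  Position 4: "a" => no
  Position 5: "c" => MATCH
  Position 6: "a" => no
  Position 7: "b" => no
  Position 8: "a" => no
  Position 9: "b" => no
  Position 10: "a" => no
  Position 11: "a" => no
  Position 12: "a" => no
  Position 13: "b" => no
Total occurrences: 3

3


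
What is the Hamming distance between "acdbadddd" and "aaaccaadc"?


Comparing "acdbadddd" and "aaaccaadc" position by position:
  Position 0: 'a' vs 'a' => same
  Position 1: 'c' vs 'a' => differ
  Position 2: 'd' vs 'a' => differ
  Position 3: 'b' vs 'c' => differ
  Position 4: 'a' vs 'c' => differ
  Position 5: 'd' vs 'a' => differ
  Position 6: 'd' vs 'a' => differ
  Position 7: 'd' vs 'd' => same
  Position 8: 'd' vs 'c' => differ
Total differences (Hamming distance): 7

7


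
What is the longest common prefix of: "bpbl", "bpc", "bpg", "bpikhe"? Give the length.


Words: bpbl, bpc, bpg, bpikhe
  Position 0: all 'b' => match
  Position 1: all 'p' => match
  Position 2: ('b', 'c', 'g', 'i') => mismatch, stop
LCP = "bp" (length 2)

2


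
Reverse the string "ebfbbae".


Input: ebfbbae
Reading characters right to left:
  Position 6: 'e'
  Position 5: 'a'
  Position 4: 'b'
  Position 3: 'b'
  Position 2: 'f'
  Position 1: 'b'
  Position 0: 'e'
Reversed: eabbfbe

eabbfbe


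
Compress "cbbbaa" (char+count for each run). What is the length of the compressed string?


Input: cbbbaa
Runs:
  'c' x 1 => "c1"
  'b' x 3 => "b3"
  'a' x 2 => "a2"
Compressed: "c1b3a2"
Compressed length: 6

6


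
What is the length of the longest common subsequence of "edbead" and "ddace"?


LCS of "edbead" and "ddace"
DP table:
           d    d    a    c    e
      0    0    0    0    0    0
  e   0    0    0    0    0    1
  d   0    1    1    1    1    1
  b   0    1    1    1    1    1
  e   0    1    1    1    1    2
  a   0    1    1    2    2    2
  d   0    1    2    2    2    2
LCS length = dp[6][5] = 2

2


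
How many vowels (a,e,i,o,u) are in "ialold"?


Input: ialold
Checking each character:
  'i' at position 0: vowel (running total: 1)
  'a' at position 1: vowel (running total: 2)
  'l' at position 2: consonant
  'o' at position 3: vowel (running total: 3)
  'l' at position 4: consonant
  'd' at position 5: consonant
Total vowels: 3

3


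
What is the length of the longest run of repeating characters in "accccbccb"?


Input: "accccbccb"
Scanning for longest run:
  Position 1 ('c'): new char, reset run to 1
  Position 2 ('c'): continues run of 'c', length=2
  Position 3 ('c'): continues run of 'c', length=3
  Position 4 ('c'): continues run of 'c', length=4
  Position 5 ('b'): new char, reset run to 1
  Position 6 ('c'): new char, reset run to 1
  Position 7 ('c'): continues run of 'c', length=2
  Position 8 ('b'): new char, reset run to 1
Longest run: 'c' with length 4

4


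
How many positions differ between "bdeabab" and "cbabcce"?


Comparing "bdeabab" and "cbabcce" position by position:
  Position 0: 'b' vs 'c' => DIFFER
  Position 1: 'd' vs 'b' => DIFFER
  Position 2: 'e' vs 'a' => DIFFER
  Position 3: 'a' vs 'b' => DIFFER
  Position 4: 'b' vs 'c' => DIFFER
  Position 5: 'a' vs 'c' => DIFFER
  Position 6: 'b' vs 'e' => DIFFER
Positions that differ: 7

7


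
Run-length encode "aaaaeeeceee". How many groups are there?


Input: aaaaeeeceee
Scanning for consecutive runs:
  Group 1: 'a' x 4 (positions 0-3)
  Group 2: 'e' x 3 (positions 4-6)
  Group 3: 'c' x 1 (positions 7-7)
  Group 4: 'e' x 3 (positions 8-10)
Total groups: 4

4


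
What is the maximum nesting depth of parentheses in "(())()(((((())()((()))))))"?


Input: "(())()(((((())()((()))))))"
Tracking depth:
  Position 0 '(': depth becomes 1
  Position 1 '(': depth becomes 2
  Position 2 ')': depth becomes 1
  Position 3 ')': depth becomes 0
  Position 4 '(': depth becomes 1
  Position 5 ')': depth becomes 0
  Position 6 '(': depth becomes 1
  Position 7 '(': depth becomes 2
  Position 8 '(': depth becomes 3
  Position 9 '(': depth becomes 4
  Position 10 '(': depth becomes 5
  Position 11 '(': depth becomes 6
  Position 12 ')': depth becomes 5
  Position 13 ')': depth becomes 4
  Position 14 '(': depth becomes 5
  Position 15 ')': depth becomes 4
  Position 16 '(': depth becomes 5
  Position 17 '(': depth becomes 6
  Position 18 '(': depth becomes 7
  Position 19 ')': depth becomes 6
  Position 20 ')': depth becomes 5
  Position 21 ')': depth becomes 4
  Position 22 ')': depth becomes 3
  Position 23 ')': depth becomes 2
  Position 24 ')': depth becomes 1
  Position 25 ')': depth becomes 0
Maximum depth reached: 7

7


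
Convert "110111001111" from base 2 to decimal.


Input: "110111001111" in base 2
Positional expansion:
  Digit '1' (value 1) x 2^11 = 2048
  Digit '1' (value 1) x 2^10 = 1024
  Digit '0' (value 0) x 2^9 = 0
  Digit '1' (value 1) x 2^8 = 256
  Digit '1' (value 1) x 2^7 = 128
  Digit '1' (value 1) x 2^6 = 64
  Digit '0' (value 0) x 2^5 = 0
  Digit '0' (value 0) x 2^4 = 0
  Digit '1' (value 1) x 2^3 = 8
  Digit '1' (value 1) x 2^2 = 4
  Digit '1' (value 1) x 2^1 = 2
  Digit '1' (value 1) x 2^0 = 1
Sum = 3535

3535


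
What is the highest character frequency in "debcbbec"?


Input: debcbbec
Character counts:
  'b': 3
  'c': 2
  'd': 1
  'e': 2
Maximum frequency: 3

3


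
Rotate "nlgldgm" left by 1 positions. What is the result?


Input: "nlgldgm", rotate left by 1
First 1 characters: "n"
Remaining characters: "lgldgm"
Concatenate remaining + first: "lgldgm" + "n" = "lgldgmn"

lgldgmn


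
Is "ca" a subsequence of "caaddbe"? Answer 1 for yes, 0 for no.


Check if "ca" is a subsequence of "caaddbe"
Greedy scan:
  Position 0 ('c'): matches sub[0] = 'c'
  Position 1 ('a'): matches sub[1] = 'a'
  Position 2 ('a'): no match needed
  Position 3 ('d'): no match needed
  Position 4 ('d'): no match needed
  Position 5 ('b'): no match needed
  Position 6 ('e'): no match needed
All 2 characters matched => is a subsequence

1


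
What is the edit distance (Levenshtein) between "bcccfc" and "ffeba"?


Computing edit distance: "bcccfc" -> "ffeba"
DP table:
           f    f    e    b    a
      0    1    2    3    4    5
  b   1    1    2    3    3    4
  c   2    2    2    3    4    4
  c   3    3    3    3    4    5
  c   4    4    4    4    4    5
  f   5    4    4    5    5    5
  c   6    5    5    5    6    6
Edit distance = dp[6][5] = 6

6


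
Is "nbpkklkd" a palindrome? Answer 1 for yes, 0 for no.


Input: nbpkklkd
Reversed: dklkkpbn
  Compare pos 0 ('n') with pos 7 ('d'): MISMATCH
  Compare pos 1 ('b') with pos 6 ('k'): MISMATCH
  Compare pos 2 ('p') with pos 5 ('l'): MISMATCH
  Compare pos 3 ('k') with pos 4 ('k'): match
Result: not a palindrome

0


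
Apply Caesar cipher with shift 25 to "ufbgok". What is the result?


Caesar cipher: shift "ufbgok" by 25
  'u' (pos 20) + 25 = pos 19 = 't'
  'f' (pos 5) + 25 = pos 4 = 'e'
  'b' (pos 1) + 25 = pos 0 = 'a'
  'g' (pos 6) + 25 = pos 5 = 'f'
  'o' (pos 14) + 25 = pos 13 = 'n'
  'k' (pos 10) + 25 = pos 9 = 'j'
Result: teafnj

teafnj


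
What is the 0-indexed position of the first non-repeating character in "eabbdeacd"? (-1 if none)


Input: eabbdeacd
Character frequencies:
  'a': 2
  'b': 2
  'c': 1
  'd': 2
  'e': 2
Scanning left to right for freq == 1:
  Position 0 ('e'): freq=2, skip
  Position 1 ('a'): freq=2, skip
  Position 2 ('b'): freq=2, skip
  Position 3 ('b'): freq=2, skip
  Position 4 ('d'): freq=2, skip
  Position 5 ('e'): freq=2, skip
  Position 6 ('a'): freq=2, skip
  Position 7 ('c'): unique! => answer = 7

7


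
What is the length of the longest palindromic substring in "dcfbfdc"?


Input: "dcfbfdc"
Checking substrings for palindromes:
  [2:5] "fbf" (len 3) => palindrome
Longest palindromic substring: "fbf" with length 3

3


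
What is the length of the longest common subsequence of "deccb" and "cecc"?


LCS of "deccb" and "cecc"
DP table:
           c    e    c    c
      0    0    0    0    0
  d   0    0    0    0    0
  e   0    0    1    1    1
  c   0    1    1    2    2
  c   0    1    1    2    3
  b   0    1    1    2    3
LCS length = dp[5][4] = 3

3


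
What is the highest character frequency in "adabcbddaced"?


Input: adabcbddaced
Character counts:
  'a': 3
  'b': 2
  'c': 2
  'd': 4
  'e': 1
Maximum frequency: 4

4


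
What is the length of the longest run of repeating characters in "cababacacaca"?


Input: "cababacacaca"
Scanning for longest run:
  Position 1 ('a'): new char, reset run to 1
  Position 2 ('b'): new char, reset run to 1
  Position 3 ('a'): new char, reset run to 1
  Position 4 ('b'): new char, reset run to 1
  Position 5 ('a'): new char, reset run to 1
  Position 6 ('c'): new char, reset run to 1
  Position 7 ('a'): new char, reset run to 1
  Position 8 ('c'): new char, reset run to 1
  Position 9 ('a'): new char, reset run to 1
  Position 10 ('c'): new char, reset run to 1
  Position 11 ('a'): new char, reset run to 1
Longest run: 'c' with length 1

1


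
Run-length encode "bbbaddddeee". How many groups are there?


Input: bbbaddddeee
Scanning for consecutive runs:
  Group 1: 'b' x 3 (positions 0-2)
  Group 2: 'a' x 1 (positions 3-3)
  Group 3: 'd' x 4 (positions 4-7)
  Group 4: 'e' x 3 (positions 8-10)
Total groups: 4

4


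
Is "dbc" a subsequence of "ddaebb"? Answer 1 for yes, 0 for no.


Check if "dbc" is a subsequence of "ddaebb"
Greedy scan:
  Position 0 ('d'): matches sub[0] = 'd'
  Position 1 ('d'): no match needed
  Position 2 ('a'): no match needed
  Position 3 ('e'): no match needed
  Position 4 ('b'): matches sub[1] = 'b'
  Position 5 ('b'): no match needed
Only matched 2/3 characters => not a subsequence

0


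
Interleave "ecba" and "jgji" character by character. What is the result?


Interleaving "ecba" and "jgji":
  Position 0: 'e' from first, 'j' from second => "ej"
  Position 1: 'c' from first, 'g' from second => "cg"
  Position 2: 'b' from first, 'j' from second => "bj"
  Position 3: 'a' from first, 'i' from second => "ai"
Result: ejcgbjai

ejcgbjai


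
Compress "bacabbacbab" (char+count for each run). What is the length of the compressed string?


Input: bacabbacbab
Runs:
  'b' x 1 => "b1"
  'a' x 1 => "a1"
  'c' x 1 => "c1"
  'a' x 1 => "a1"
  'b' x 2 => "b2"
  'a' x 1 => "a1"
  'c' x 1 => "c1"
  'b' x 1 => "b1"
  'a' x 1 => "a1"
  'b' x 1 => "b1"
Compressed: "b1a1c1a1b2a1c1b1a1b1"
Compressed length: 20

20


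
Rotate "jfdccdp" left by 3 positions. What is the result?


Input: "jfdccdp", rotate left by 3
First 3 characters: "jfd"
Remaining characters: "ccdp"
Concatenate remaining + first: "ccdp" + "jfd" = "ccdpjfd"

ccdpjfd


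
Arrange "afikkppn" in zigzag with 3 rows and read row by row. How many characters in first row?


Zigzag "afikkppn" into 3 rows:
Placing characters:
  'a' => row 0
  'f' => row 1
  'i' => row 2
  'k' => row 1
  'k' => row 0
  'p' => row 1
  'p' => row 2
  'n' => row 1
Rows:
  Row 0: "ak"
  Row 1: "fkpn"
  Row 2: "ip"
First row length: 2

2


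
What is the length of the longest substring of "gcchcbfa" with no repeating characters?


Input: "gcchcbfa"
Sliding window (track last position of each char):
  Position 0 ('g'): window [0,0] length 1 -- new best
  Position 1 ('c'): window [0,1] length 2 -- new best
  Position 2 ('c'): repeat (last at 1), move window start to 2
  Position 2 ('c'): window [2,2] length 1
  Position 3 ('h'): window [2,3] length 2
  Position 4 ('c'): repeat (last at 2), move window start to 3
  Position 4 ('c'): window [3,4] length 2
  Position 5 ('b'): window [3,5] length 3 -- new best
  Position 6 ('f'): window [3,6] length 4 -- new best
  Position 7 ('a'): window [3,7] length 5 -- new best
Longest substring with no repeats: "hcbfa" with length 5

5


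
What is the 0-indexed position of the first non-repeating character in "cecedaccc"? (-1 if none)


Input: cecedaccc
Character frequencies:
  'a': 1
  'c': 5
  'd': 1
  'e': 2
Scanning left to right for freq == 1:
  Position 0 ('c'): freq=5, skip
  Position 1 ('e'): freq=2, skip
  Position 2 ('c'): freq=5, skip
  Position 3 ('e'): freq=2, skip
  Position 4 ('d'): unique! => answer = 4

4
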